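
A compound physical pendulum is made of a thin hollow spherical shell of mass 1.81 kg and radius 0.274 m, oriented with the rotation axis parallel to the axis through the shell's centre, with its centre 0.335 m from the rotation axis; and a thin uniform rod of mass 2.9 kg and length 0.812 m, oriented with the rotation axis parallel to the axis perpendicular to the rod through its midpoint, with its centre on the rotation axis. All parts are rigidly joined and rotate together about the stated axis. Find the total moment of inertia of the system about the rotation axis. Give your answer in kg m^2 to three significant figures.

Spherical shell: I_cm = (2/3)MR² = (2/3)(1.81)(0.274)² = 0.090592 kg m^2; centre at d = 0.335 m, so the parallel axis theorem gives I = 0.090592 + (1.81)(0.335)² = 0.29372 kg m^2.
Thin rod: I_cm = (1/12)ML² = (1/12)(2.9)(0.812)² = 0.15934 kg m^2; axis through the centre, so I = 0.15934 kg m^2.
Total I = 0.29372 + 0.15934 = 0.45306 kg m^2.

0.453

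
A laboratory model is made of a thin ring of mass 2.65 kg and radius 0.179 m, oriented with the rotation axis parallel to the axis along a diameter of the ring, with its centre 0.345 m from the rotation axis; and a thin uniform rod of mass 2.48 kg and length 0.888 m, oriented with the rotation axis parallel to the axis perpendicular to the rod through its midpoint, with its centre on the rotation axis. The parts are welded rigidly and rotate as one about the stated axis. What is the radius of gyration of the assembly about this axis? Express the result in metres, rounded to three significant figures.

0.319

Thin ring: I_cm = (1/2)MR² = (1/2)(2.65)(0.179)² = 0.042454 kg·m²; centre at d = 0.345 m, so I = I_cm + Md² gives I = 0.042454 + (2.65)(0.345)² = 0.35787 kg·m².
Thin rod: I_cm = (1/12)ML² = (1/12)(2.48)(0.888)² = 0.16297 kg·m²; axis through the centre, so I = 0.16297 kg·m².
Total I = 0.52084 kg·m²; total mass M = 5.13 kg.
k = √(I/M) = √(0.52084/5.13) = 0.31863 m.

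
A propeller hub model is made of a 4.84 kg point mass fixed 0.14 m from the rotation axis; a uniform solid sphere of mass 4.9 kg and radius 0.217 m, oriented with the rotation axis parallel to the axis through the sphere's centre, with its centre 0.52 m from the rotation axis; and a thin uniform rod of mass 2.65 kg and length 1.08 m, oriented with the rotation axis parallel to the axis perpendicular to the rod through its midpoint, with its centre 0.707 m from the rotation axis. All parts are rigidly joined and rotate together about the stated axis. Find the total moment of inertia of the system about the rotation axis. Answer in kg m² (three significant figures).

Point mass: I_cm = 0; centre at d = 0.14 m, so I = I_cm + Md² gives I = 0 + (4.84)(0.14)² = 0.094864 kg m².
Solid sphere: I_cm = (2/5)MR² = (2/5)(4.9)(0.217)² = 0.092294 kg m²; centre at d = 0.52 m, so I = I_cm + Md² gives I = 0.092294 + (4.9)(0.52)² = 1.4173 kg m².
Thin rod: I_cm = (1/12)ML² = (1/12)(2.65)(1.08)² = 0.25758 kg m²; centre at d = 0.707 m, so I = I_cm + Md² gives I = 0.25758 + (2.65)(0.707)² = 1.5822 kg m².
Total I = 0.094864 + 1.4173 + 1.5822 = 3.0943 kg m².

3.09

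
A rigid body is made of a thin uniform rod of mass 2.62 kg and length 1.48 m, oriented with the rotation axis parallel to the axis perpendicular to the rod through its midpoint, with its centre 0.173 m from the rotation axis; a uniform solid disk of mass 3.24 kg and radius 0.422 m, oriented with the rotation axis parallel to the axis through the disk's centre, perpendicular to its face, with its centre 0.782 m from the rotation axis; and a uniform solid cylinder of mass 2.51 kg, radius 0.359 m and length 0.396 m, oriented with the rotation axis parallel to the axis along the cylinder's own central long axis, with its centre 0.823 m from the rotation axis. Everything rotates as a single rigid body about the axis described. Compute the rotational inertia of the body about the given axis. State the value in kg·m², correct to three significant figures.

4.69

Thin rod: I_cm = (1/12)ML² = (1/12)(2.62)(1.48)² = 0.47824 kg·m²; centre at d = 0.173 m, so the parallel axis theorem gives I = 0.47824 + (2.62)(0.173)² = 0.55665 kg·m².
Solid disk: I_cm = (1/2)MR² = (1/2)(3.24)(0.422)² = 0.2885 kg·m²; centre at d = 0.782 m, so the parallel axis theorem gives I = 0.2885 + (3.24)(0.782)² = 2.2698 kg·m².
Solid cylinder: I_cm = (1/2)MR² = (1/2)(2.51)(0.359)² = 0.16175 kg·m²; centre at d = 0.823 m, so the parallel axis theorem gives I = 0.16175 + (2.51)(0.823)² = 1.8618 kg·m².
Total I = 0.55665 + 2.2698 + 1.8618 = 4.6883 kg·m².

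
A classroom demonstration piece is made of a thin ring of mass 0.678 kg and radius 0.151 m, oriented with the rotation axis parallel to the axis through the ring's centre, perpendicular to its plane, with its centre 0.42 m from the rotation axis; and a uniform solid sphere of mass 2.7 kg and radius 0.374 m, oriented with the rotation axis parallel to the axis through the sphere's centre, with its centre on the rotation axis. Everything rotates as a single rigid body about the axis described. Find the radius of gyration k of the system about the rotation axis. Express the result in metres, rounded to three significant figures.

Thin ring: I_cm = MR² = (0.678)(0.151)² = 0.015459 kg m^2; centre at d = 0.42 m, so I = I_cm + Md² gives I = 0.015459 + (0.678)(0.42)² = 0.13506 kg m^2.
Solid sphere: I_cm = (2/5)MR² = (2/5)(2.7)(0.374)² = 0.15107 kg m^2; axis through the centre, so I = 0.15107 kg m^2.
Total I = 0.28612 kg m^2; total mass M = 3.378 kg.
k = √(I/M) = √(0.28612/3.378) = 0.29104 m.

0.291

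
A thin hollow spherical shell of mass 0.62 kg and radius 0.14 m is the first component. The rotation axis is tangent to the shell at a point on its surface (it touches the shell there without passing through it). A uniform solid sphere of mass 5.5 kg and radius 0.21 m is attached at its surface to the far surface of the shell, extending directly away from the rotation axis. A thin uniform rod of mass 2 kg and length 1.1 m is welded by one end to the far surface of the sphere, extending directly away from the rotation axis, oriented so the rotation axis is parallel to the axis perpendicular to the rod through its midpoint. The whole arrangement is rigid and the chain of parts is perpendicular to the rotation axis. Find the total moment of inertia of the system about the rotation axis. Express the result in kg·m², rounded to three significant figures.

4.76

Spherical shell: I_cm = (2/3)MR² = (2/3)(0.62)(0.14)² = 0.0081013 kg·m²; centre at d = 0.14 m, so the parallel axis theorem gives I = 0.0081013 + (0.62)(0.14)² = 0.020253 kg·m².
Solid sphere: I_cm = (2/5)MR² = (2/5)(5.5)(0.21)² = 0.09702 kg·m²; centre at d = 0.14 + 0.14 + 0.21 = 0.49 m, so the parallel axis theorem gives I = 0.09702 + (5.5)(0.49)² = 1.4176 kg·m².
Thin rod: I_cm = (1/12)ML² = (1/12)(2)(1.1)² = 0.20167 kg·m²; centre at d = 0.14 + 0.14 + 0.21 + 0.21 + 0.55 = 1.25 m, so the parallel axis theorem gives I = 0.20167 + (2)(1.25)² = 3.3267 kg·m².
Total I = 0.020253 + 1.4176 + 3.3267 = 4.7645 kg·m².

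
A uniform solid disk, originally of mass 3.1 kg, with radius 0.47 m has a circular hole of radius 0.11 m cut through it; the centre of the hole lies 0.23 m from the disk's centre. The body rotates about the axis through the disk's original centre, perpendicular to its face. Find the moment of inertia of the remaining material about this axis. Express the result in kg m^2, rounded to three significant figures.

0.332

Unpierced body about its centre: I₀ = (1/2)MR² = (1/2)(3.1)(0.47)² = 0.3424 kg m^2.
The removed disk has mass m = M·(r/R)² = (3.1)(0.11/0.47)² = 0.16981 kg (same uniform areal density).
Its moment of inertia about the rotation axis (parallel-axis theorem): I_hole = (1/2)mr² + md² = (1/2)(0.16981)(0.11)² + (0.16981)(0.23)² = 0.01001 kg m^2.
Treating the hole as negative mass, I = I₀ − I_hole = 0.3424 − 0.01001 = 0.33238 kg m^2.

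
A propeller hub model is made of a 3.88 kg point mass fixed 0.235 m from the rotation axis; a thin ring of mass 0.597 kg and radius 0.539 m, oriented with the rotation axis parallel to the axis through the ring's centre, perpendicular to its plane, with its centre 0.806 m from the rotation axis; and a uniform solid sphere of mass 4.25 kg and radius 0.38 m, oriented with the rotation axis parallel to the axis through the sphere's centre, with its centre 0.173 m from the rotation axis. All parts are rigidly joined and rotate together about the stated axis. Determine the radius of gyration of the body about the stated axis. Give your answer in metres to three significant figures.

0.363

Point mass: I_cm = 0; centre at d = 0.235 m, so the parallel axis theorem gives I = 0 + (3.88)(0.235)² = 0.21427 kg·m².
Thin ring: I_cm = MR² = (0.597)(0.539)² = 0.17344 kg·m²; centre at d = 0.806 m, so the parallel axis theorem gives I = 0.17344 + (0.597)(0.806)² = 0.56127 kg·m².
Solid sphere: I_cm = (2/5)MR² = (2/5)(4.25)(0.38)² = 0.24548 kg·m²; centre at d = 0.173 m, so the parallel axis theorem gives I = 0.24548 + (4.25)(0.173)² = 0.37268 kg·m².
Total I = 1.1482 kg·m²; total mass M = 8.727 kg.
k = √(I/M) = √(1.1482/8.727) = 0.36273 m.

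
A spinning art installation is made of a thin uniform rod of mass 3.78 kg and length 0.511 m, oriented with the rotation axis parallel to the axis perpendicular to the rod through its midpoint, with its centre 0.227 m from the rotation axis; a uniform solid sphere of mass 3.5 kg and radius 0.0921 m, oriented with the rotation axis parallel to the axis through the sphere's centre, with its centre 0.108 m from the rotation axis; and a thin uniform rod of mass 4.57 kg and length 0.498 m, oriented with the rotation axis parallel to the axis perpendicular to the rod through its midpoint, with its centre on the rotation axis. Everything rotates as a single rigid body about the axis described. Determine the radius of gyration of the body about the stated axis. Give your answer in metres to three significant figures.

Thin rod: I_cm = (1/12)ML² = (1/12)(3.78)(0.511)² = 0.082253 kg m^2; centre at d = 0.227 m, so I = I_cm + Md² gives I = 0.082253 + (3.78)(0.227)² = 0.27703 kg m^2.
Solid sphere: I_cm = (2/5)MR² = (2/5)(3.5)(0.0921)² = 0.011875 kg m^2; centre at d = 0.108 m, so I = I_cm + Md² gives I = 0.011875 + (3.5)(0.108)² = 0.052699 kg m^2.
Thin rod: I_cm = (1/12)ML² = (1/12)(4.57)(0.498)² = 0.094448 kg m^2; axis through the centre, so I = 0.094448 kg m^2.
Total I = 0.42418 kg m^2; total mass M = 11.85 kg.
k = √(I/M) = √(0.42418/11.85) = 0.1892 m.

0.189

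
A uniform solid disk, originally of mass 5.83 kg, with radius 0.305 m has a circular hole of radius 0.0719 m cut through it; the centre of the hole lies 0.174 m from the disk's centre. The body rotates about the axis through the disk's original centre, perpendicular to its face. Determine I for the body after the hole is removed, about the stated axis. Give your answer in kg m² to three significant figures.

0.261

Unpierced body about its centre: I₀ = (1/2)MR² = (1/2)(5.83)(0.305)² = 0.27117 kg m².
The removed disk has mass m = M·(r/R)² = (5.83)(0.0719/0.305)² = 0.32399 kg (same uniform areal density).
Its moment of inertia about the rotation axis (parallel-axis theorem): I_hole = (1/2)mr² + md² = (1/2)(0.32399)(0.0719)² + (0.32399)(0.174)² = 0.010646 kg m².
Treating the hole as negative mass, I = I₀ − I_hole = 0.27117 − 0.010646 = 0.26052 kg m².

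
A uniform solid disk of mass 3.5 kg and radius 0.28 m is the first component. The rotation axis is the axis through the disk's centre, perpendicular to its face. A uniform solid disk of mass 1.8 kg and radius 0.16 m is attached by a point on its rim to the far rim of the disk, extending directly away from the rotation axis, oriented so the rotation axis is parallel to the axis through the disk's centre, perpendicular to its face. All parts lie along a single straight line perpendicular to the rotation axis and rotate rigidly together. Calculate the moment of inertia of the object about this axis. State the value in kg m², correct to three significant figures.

Solid disk: I_cm = (1/2)MR² = (1/2)(3.5)(0.28)² = 0.1372 kg m²; axis through the centre, so I = 0.1372 kg m².
Solid disk: I_cm = (1/2)MR² = (1/2)(1.8)(0.16)² = 0.02304 kg m²; centre at d = 0.28 + 0.16 = 0.44 m, so the parallel axis theorem gives I = 0.02304 + (1.8)(0.44)² = 0.37152 kg m².
Total I = 0.1372 + 0.37152 = 0.50872 kg m².

0.509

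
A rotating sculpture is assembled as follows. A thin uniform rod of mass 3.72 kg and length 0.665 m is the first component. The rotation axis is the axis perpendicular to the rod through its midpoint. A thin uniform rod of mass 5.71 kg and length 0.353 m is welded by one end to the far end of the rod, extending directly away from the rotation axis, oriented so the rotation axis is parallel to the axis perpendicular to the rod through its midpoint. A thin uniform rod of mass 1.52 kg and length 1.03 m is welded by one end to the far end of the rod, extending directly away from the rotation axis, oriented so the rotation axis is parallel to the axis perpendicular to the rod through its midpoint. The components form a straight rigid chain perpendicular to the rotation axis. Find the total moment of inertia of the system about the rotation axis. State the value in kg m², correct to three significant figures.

Thin rod: I_cm = (1/12)ML² = (1/12)(3.72)(0.665)² = 0.13709 kg m²; axis through the centre, so I = 0.13709 kg m².
Thin rod: I_cm = (1/12)ML² = (1/12)(5.71)(0.353)² = 0.059293 kg m²; centre at d = 0.3325 + 0.1765 = 0.509 m, so I = I_cm + Md² gives I = 0.059293 + (5.71)(0.509)² = 1.5386 kg m².
Thin rod: I_cm = (1/12)ML² = (1/12)(1.52)(1.03)² = 0.13438 kg m²; centre at d = 0.3325 + 0.1765 + 0.1765 + 0.515 = 1.2005 m, so I = I_cm + Md² gives I = 0.13438 + (1.52)(1.2005)² = 2.325 kg m².
Total I = 0.13709 + 1.5386 + 2.325 = 4.0007 kg m².

4.00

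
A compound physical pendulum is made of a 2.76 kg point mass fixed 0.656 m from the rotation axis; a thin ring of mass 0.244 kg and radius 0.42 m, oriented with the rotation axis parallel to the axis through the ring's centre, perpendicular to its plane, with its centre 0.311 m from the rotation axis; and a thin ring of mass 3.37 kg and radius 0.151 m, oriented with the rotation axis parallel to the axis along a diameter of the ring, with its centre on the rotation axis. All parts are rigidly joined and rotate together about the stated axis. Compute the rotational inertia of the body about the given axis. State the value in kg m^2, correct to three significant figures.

Point mass: I_cm = 0; centre at d = 0.656 m, so I = I_cm + Md² gives I = 0 + (2.76)(0.656)² = 1.1877 kg m^2.
Thin ring: I_cm = MR² = (0.244)(0.42)² = 0.043042 kg m^2; centre at d = 0.311 m, so I = I_cm + Md² gives I = 0.043042 + (0.244)(0.311)² = 0.066642 kg m^2.
Thin ring: I_cm = (1/2)MR² = (1/2)(3.37)(0.151)² = 0.03842 kg m^2; axis through the centre, so I = 0.03842 kg m^2.
Total I = 1.1877 + 0.066642 + 0.03842 = 1.2928 kg m^2.

1.29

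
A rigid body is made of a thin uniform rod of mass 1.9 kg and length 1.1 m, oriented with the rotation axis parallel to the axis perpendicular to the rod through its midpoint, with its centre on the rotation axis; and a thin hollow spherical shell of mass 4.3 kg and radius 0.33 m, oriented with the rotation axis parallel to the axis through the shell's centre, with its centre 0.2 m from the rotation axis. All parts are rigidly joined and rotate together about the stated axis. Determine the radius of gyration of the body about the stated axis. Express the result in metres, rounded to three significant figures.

Thin rod: I_cm = (1/12)ML² = (1/12)(1.9)(1.1)² = 0.19158 kg m^2; axis through the centre, so I = 0.19158 kg m^2.
Spherical shell: I_cm = (2/3)MR² = (2/3)(4.3)(0.33)² = 0.31218 kg m^2; centre at d = 0.2 m, so the parallel axis theorem gives I = 0.31218 + (4.3)(0.2)² = 0.48418 kg m^2.
Total I = 0.67576 kg m^2; total mass M = 6.2 kg.
k = √(I/M) = √(0.67576/6.2) = 0.33014 m.

0.330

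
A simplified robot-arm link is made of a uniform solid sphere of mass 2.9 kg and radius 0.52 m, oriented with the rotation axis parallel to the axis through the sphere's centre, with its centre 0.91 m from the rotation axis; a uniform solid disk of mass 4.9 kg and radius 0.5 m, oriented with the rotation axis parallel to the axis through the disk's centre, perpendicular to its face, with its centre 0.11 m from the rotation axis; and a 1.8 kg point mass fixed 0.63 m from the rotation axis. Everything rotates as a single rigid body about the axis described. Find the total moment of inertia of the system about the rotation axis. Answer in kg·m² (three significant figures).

Solid sphere: I_cm = (2/5)MR² = (2/5)(2.9)(0.52)² = 0.31366 kg·m²; centre at d = 0.91 m, so the parallel axis theorem gives I = 0.31366 + (2.9)(0.91)² = 2.7152 kg·m².
Solid disk: I_cm = (1/2)MR² = (1/2)(4.9)(0.5)² = 0.6125 kg·m²; centre at d = 0.11 m, so the parallel axis theorem gives I = 0.6125 + (4.9)(0.11)² = 0.67179 kg·m².
Point mass: I_cm = 0; centre at d = 0.63 m, so the parallel axis theorem gives I = 0 + (1.8)(0.63)² = 0.71442 kg·m².
Total I = 2.7152 + 0.67179 + 0.71442 = 4.1014 kg·m².

4.10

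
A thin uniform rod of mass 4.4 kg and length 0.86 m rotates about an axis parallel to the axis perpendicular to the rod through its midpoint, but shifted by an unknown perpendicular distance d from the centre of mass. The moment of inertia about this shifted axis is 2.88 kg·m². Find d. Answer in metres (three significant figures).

0.770

About the centre-of-mass axis, I_cm = (1/12)ML² = (1/12)(4.4)(0.86)² = 0.27119 kg·m².
Parallel axis theorem: I = I_cm + Md², so Md² = 2.88 − 0.27119 = 2.6088 kg·m².
d = √(2.6088 / 4.4) = 0.77001 m.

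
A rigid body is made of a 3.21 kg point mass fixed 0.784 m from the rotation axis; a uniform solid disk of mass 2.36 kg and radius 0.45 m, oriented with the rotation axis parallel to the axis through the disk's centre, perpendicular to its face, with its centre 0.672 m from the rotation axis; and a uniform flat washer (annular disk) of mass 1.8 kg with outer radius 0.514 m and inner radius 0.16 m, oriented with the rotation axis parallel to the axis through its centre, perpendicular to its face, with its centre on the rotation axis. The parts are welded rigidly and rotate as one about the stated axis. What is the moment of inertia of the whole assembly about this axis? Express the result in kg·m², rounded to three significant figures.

Point mass: I_cm = 0; centre at d = 0.784 m, so I = I_cm + Md² gives I = 0 + (3.21)(0.784)² = 1.973 kg·m².
Solid disk: I_cm = (1/2)MR² = (1/2)(2.36)(0.45)² = 0.23895 kg·m²; centre at d = 0.672 m, so I = I_cm + Md² gives I = 0.23895 + (2.36)(0.672)² = 1.3047 kg·m².
Annular disk: I_cm = (1/2)M(R²+r²) = (1/2)(1.8)[(0.514)² + (0.16)²] = 0.26082 kg·m²; axis through the centre, so I = 0.26082 kg·m².
Total I = 1.973 + 1.3047 + 0.26082 = 3.5386 kg·m².

3.54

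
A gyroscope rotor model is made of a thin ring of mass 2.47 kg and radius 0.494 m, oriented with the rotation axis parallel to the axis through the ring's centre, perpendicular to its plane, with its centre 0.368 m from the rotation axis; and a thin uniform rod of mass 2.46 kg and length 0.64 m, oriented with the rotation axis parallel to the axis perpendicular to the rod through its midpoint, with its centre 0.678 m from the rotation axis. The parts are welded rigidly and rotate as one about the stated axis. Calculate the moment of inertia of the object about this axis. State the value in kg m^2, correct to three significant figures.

Thin ring: I_cm = MR² = (2.47)(0.494)² = 0.60277 kg m^2; centre at d = 0.368 m, so I = I_cm + Md² gives I = 0.60277 + (2.47)(0.368)² = 0.93727 kg m^2.
Thin rod: I_cm = (1/12)ML² = (1/12)(2.46)(0.64)² = 0.083968 kg m^2; centre at d = 0.678 m, so I = I_cm + Md² gives I = 0.083968 + (2.46)(0.678)² = 1.2148 kg m^2.
Total I = 0.93727 + 1.2148 = 2.1521 kg m^2.

2.15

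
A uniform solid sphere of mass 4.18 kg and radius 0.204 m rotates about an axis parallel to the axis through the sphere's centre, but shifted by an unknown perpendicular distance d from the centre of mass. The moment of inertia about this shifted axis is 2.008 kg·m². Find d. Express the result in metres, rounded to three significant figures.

About the centre-of-mass axis, I_cm = (2/5)MR² = (2/5)(4.18)(0.204)² = 0.069582 kg·m².
Parallel axis theorem: I = I_cm + Md², so Md² = 2.008 − 0.069582 = 1.9384 kg·m².
d = √(1.9384 / 4.18) = 0.68098 m.

0.681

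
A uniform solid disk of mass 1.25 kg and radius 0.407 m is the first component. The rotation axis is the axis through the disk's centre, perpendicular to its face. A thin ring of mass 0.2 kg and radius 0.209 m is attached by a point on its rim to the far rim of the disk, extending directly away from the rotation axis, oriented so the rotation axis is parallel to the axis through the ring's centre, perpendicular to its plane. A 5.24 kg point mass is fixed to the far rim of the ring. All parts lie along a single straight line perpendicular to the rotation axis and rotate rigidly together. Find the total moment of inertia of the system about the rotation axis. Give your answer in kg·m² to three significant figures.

Solid disk: I_cm = (1/2)MR² = (1/2)(1.25)(0.407)² = 0.10353 kg·m²; axis through the centre, so I = 0.10353 kg·m².
Thin ring: I_cm = MR² = (0.2)(0.209)² = 0.0087362 kg·m²; centre at d = 0.407 + 0.209 = 0.616 m, so I = I_cm + Md² gives I = 0.0087362 + (0.2)(0.616)² = 0.084627 kg·m².
Point mass: I_cm = 0; centre at d = 0.407 + 0.209 + 0.209 = 0.825 m, so I = I_cm + Md² gives I = 0 + (5.24)(0.825)² = 3.5665 kg·m².
Total I = 0.10353 + 0.084627 + 3.5665 = 3.7546 kg·m².

3.75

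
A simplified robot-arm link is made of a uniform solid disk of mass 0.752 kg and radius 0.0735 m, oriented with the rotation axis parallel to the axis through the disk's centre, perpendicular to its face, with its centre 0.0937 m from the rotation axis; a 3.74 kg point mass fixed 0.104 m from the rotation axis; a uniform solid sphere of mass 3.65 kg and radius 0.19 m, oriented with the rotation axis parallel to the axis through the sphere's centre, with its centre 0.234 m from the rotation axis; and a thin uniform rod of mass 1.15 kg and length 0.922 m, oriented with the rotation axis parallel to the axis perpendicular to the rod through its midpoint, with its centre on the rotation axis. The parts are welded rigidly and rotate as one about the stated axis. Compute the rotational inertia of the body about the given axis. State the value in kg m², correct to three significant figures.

0.383

Solid disk: I_cm = (1/2)MR² = (1/2)(0.752)(0.0735)² = 0.0020312 kg m²; centre at d = 0.0937 m, so the parallel axis theorem gives I = 0.0020312 + (0.752)(0.0937)² = 0.0086336 kg m².
Point mass: I_cm = 0; centre at d = 0.104 m, so the parallel axis theorem gives I = 0 + (3.74)(0.104)² = 0.040452 kg m².
Solid sphere: I_cm = (2/5)MR² = (2/5)(3.65)(0.19)² = 0.052706 kg m²; centre at d = 0.234 m, so the parallel axis theorem gives I = 0.052706 + (3.65)(0.234)² = 0.25257 kg m².
Thin rod: I_cm = (1/12)ML² = (1/12)(1.15)(0.922)² = 0.081466 kg m²; axis through the centre, so I = 0.081466 kg m².
Total I = 0.0086336 + 0.040452 + 0.25257 + 0.081466 = 0.38312 kg m².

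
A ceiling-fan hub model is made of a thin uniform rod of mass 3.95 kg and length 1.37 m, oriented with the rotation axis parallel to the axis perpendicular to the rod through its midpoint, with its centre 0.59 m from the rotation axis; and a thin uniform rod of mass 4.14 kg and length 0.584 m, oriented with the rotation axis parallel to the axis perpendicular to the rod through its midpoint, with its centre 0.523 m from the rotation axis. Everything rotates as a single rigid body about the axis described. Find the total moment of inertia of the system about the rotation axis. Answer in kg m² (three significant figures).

3.24

Thin rod: I_cm = (1/12)ML² = (1/12)(3.95)(1.37)² = 0.61781 kg m²; centre at d = 0.59 m, so the parallel axis theorem gives I = 0.61781 + (3.95)(0.59)² = 1.9928 kg m².
Thin rod: I_cm = (1/12)ML² = (1/12)(4.14)(0.584)² = 0.11766 kg m²; centre at d = 0.523 m, so the parallel axis theorem gives I = 0.11766 + (4.14)(0.523)² = 1.2501 kg m².
Total I = 1.9928 + 1.2501 = 3.2429 kg m².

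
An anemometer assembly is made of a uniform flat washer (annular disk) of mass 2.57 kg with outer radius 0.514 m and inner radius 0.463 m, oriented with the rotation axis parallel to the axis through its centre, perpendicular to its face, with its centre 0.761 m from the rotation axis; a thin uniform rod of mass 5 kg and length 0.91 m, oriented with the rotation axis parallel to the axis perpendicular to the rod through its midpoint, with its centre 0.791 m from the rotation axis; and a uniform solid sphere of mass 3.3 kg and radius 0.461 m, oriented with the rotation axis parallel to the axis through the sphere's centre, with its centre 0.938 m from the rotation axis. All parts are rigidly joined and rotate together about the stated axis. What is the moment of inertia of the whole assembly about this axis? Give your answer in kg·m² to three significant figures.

Annular disk: I_cm = (1/2)M(R²+r²) = (1/2)(2.57)[(0.514)² + (0.463)²] = 0.61496 kg·m²; centre at d = 0.761 m, so the parallel axis theorem gives I = 0.61496 + (2.57)(0.761)² = 2.1033 kg·m².
Thin rod: I_cm = (1/12)ML² = (1/12)(5)(0.91)² = 0.34504 kg·m²; centre at d = 0.791 m, so the parallel axis theorem gives I = 0.34504 + (5)(0.791)² = 3.4734 kg·m².
Solid sphere: I_cm = (2/5)MR² = (2/5)(3.3)(0.461)² = 0.28053 kg·m²; centre at d = 0.938 m, so the parallel axis theorem gives I = 0.28053 + (3.3)(0.938)² = 3.184 kg·m².
Total I = 2.1033 + 3.4734 + 3.184 = 8.7608 kg·m².

8.76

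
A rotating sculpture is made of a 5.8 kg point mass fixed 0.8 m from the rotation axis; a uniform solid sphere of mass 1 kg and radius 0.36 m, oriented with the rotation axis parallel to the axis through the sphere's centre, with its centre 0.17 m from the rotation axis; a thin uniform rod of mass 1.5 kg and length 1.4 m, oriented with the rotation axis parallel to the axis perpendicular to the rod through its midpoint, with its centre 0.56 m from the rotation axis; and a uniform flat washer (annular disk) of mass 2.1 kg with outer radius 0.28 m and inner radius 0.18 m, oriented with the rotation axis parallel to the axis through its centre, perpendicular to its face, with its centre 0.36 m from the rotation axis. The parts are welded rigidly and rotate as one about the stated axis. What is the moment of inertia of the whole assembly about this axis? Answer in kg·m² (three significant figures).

4.90

Point mass: I_cm = 0; centre at d = 0.8 m, so I = I_cm + Md² gives I = 0 + (5.8)(0.8)² = 3.712 kg·m².
Solid sphere: I_cm = (2/5)MR² = (2/5)(1)(0.36)² = 0.05184 kg·m²; centre at d = 0.17 m, so I = I_cm + Md² gives I = 0.05184 + (1)(0.17)² = 0.08074 kg·m².
Thin rod: I_cm = (1/12)ML² = (1/12)(1.5)(1.4)² = 0.245 kg·m²; centre at d = 0.56 m, so I = I_cm + Md² gives I = 0.245 + (1.5)(0.56)² = 0.7154 kg·m².
Annular disk: I_cm = (1/2)M(R²+r²) = (1/2)(2.1)[(0.28)² + (0.18)²] = 0.11634 kg·m²; centre at d = 0.36 m, so I = I_cm + Md² gives I = 0.11634 + (2.1)(0.36)² = 0.3885 kg·m².
Total I = 3.712 + 0.08074 + 0.7154 + 0.3885 = 4.8966 kg·m².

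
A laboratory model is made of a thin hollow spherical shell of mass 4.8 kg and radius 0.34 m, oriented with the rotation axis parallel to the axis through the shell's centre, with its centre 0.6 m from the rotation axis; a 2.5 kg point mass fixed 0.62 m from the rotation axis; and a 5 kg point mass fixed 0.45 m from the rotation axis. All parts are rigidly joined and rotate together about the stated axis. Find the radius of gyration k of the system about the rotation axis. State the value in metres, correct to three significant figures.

Spherical shell: I_cm = (2/3)MR² = (2/3)(4.8)(0.34)² = 0.36992 kg m²; centre at d = 0.6 m, so I = I_cm + Md² gives I = 0.36992 + (4.8)(0.6)² = 2.0979 kg m².
Point mass: I_cm = 0; centre at d = 0.62 m, so I = I_cm + Md² gives I = 0 + (2.5)(0.62)² = 0.961 kg m².
Point mass: I_cm = 0; centre at d = 0.45 m, so I = I_cm + Md² gives I = 0 + (5)(0.45)² = 1.0125 kg m².
Total I = 4.0714 kg m²; total mass M = 12.3 kg.
k = √(I/M) = √(4.0714/12.3) = 0.57533 m.

0.575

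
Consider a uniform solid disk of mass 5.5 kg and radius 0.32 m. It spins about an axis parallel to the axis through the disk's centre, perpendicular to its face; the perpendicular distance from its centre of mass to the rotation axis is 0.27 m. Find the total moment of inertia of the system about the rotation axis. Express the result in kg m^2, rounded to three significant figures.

I_cm = (1/2)MR² = (1/2)(5.5)(0.32)² = 0.2816 kg m^2; centre at d = 0.27 m, so the parallel axis theorem gives I = 0.2816 + (5.5)(0.27)² = 0.68255 kg m^2.

0.683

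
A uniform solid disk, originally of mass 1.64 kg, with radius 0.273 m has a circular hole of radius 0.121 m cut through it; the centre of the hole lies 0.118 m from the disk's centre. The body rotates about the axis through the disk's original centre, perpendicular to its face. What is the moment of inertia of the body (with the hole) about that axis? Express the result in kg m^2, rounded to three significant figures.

0.0543

Unpierced body about its centre: I₀ = (1/2)MR² = (1/2)(1.64)(0.273)² = 0.061114 kg m^2.
The removed disk has mass m = M·(r/R)² = (1.64)(0.121/0.273)² = 0.32217 kg (same uniform areal density).
Its moment of inertia about the rotation axis (parallel-axis theorem): I_hole = (1/2)mr² + md² = (1/2)(0.32217)(0.121)² + (0.32217)(0.118)² = 0.0068444 kg m^2.
Treating the hole as negative mass, I = I₀ − I_hole = 0.061114 − 0.0068444 = 0.054269 kg m^2.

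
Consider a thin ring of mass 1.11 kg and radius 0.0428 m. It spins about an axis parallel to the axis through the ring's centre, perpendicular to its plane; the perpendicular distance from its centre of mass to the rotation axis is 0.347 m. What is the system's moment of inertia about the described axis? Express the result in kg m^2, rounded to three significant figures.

0.136

I_cm = MR² = (1.11)(0.0428)² = 0.0020333 kg m^2; centre at d = 0.347 m, so I = I_cm + Md² gives I = 0.0020333 + (1.11)(0.347)² = 0.13569 kg m^2.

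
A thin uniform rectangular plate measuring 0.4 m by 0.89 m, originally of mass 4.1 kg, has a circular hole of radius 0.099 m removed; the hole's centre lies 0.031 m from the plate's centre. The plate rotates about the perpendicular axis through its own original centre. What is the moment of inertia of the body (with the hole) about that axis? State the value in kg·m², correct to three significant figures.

0.323

Unpierced body about its centre: I₀ = (1/12)M(a²+b²) = (1/12)(4.1)[(0.4)² + (0.89)²] = 0.3253 kg·m².
The removed disk has mass m = M·πr²/(ab) = (4.1)·π(0.099)²/(0.4·0.89) = 0.35461 kg (same uniform areal density).
Its moment of inertia about the rotation axis (parallel-axis theorem): I_hole = (1/2)mr² + md² = (1/2)(0.35461)(0.099)² + (0.35461)(0.031)² = 0.0020786 kg·m².
Treating the hole as negative mass, I = I₀ − I_hole = 0.3253 − 0.0020786 = 0.32322 kg·m².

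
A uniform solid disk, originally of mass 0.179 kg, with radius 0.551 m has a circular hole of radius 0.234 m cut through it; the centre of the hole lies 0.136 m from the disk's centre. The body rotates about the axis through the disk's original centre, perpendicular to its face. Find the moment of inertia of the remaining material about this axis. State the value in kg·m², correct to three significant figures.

0.0257

Unpierced body about its centre: I₀ = (1/2)MR² = (1/2)(0.179)(0.551)² = 0.027172 kg·m².
The removed disk has mass m = M·(r/R)² = (0.179)(0.234/0.551)² = 0.032284 kg (same uniform areal density).
Its moment of inertia about the rotation axis (parallel-axis theorem): I_hole = (1/2)mr² + md² = (1/2)(0.032284)(0.234)² + (0.032284)(0.136)² = 0.001481 kg·m².
Treating the hole as negative mass, I = I₀ − I_hole = 0.027172 − 0.001481 = 0.025691 kg·m².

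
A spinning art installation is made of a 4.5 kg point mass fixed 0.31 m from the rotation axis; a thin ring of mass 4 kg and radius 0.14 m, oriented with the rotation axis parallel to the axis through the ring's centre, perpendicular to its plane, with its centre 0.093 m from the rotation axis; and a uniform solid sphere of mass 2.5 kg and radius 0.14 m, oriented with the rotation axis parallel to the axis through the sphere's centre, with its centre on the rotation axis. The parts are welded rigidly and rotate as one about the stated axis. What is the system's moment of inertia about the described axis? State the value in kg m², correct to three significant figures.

Point mass: I_cm = 0; centre at d = 0.31 m, so I = I_cm + Md² gives I = 0 + (4.5)(0.31)² = 0.43245 kg m².
Thin ring: I_cm = MR² = (4)(0.14)² = 0.0784 kg m²; centre at d = 0.093 m, so I = I_cm + Md² gives I = 0.0784 + (4)(0.093)² = 0.113 kg m².
Solid sphere: I_cm = (2/5)MR² = (2/5)(2.5)(0.14)² = 0.0196 kg m²; axis through the centre, so I = 0.0196 kg m².
Total I = 0.43245 + 0.113 + 0.0196 = 0.56505 kg m².

0.565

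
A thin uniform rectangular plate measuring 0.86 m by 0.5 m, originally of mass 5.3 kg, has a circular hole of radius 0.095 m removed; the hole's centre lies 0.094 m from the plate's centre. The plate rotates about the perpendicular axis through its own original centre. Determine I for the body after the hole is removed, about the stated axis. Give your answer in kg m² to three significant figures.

0.432

Unpierced body about its centre: I₀ = (1/12)M(a²+b²) = (1/12)(5.3)[(0.86)² + (0.5)²] = 0.43707 kg m².
The removed disk has mass m = M·πr²/(ab) = (5.3)·π(0.095)²/(0.86·0.5) = 0.34947 kg (same uniform areal density).
Its moment of inertia about the rotation axis (parallel-axis theorem): I_hole = (1/2)mr² + md² = (1/2)(0.34947)(0.095)² + (0.34947)(0.094)² = 0.0046648 kg m².
Treating the hole as negative mass, I = I₀ − I_hole = 0.43707 − 0.0046648 = 0.43241 kg m².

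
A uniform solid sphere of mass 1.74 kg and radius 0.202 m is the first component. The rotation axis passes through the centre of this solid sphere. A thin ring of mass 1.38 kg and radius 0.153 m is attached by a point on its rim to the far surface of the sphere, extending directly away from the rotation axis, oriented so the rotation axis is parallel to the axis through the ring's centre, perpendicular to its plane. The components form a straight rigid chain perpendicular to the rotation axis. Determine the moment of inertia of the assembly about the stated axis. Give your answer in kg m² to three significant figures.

Solid sphere: I_cm = (2/5)MR² = (2/5)(1.74)(0.202)² = 0.0284 kg m²; axis through the centre, so I = 0.0284 kg m².
Thin ring: I_cm = MR² = (1.38)(0.153)² = 0.032304 kg m²; centre at d = 0.202 + 0.153 = 0.355 m, so the parallel axis theorem gives I = 0.032304 + (1.38)(0.355)² = 0.20622 kg m².
Total I = 0.0284 + 0.20622 = 0.23462 kg m².

0.235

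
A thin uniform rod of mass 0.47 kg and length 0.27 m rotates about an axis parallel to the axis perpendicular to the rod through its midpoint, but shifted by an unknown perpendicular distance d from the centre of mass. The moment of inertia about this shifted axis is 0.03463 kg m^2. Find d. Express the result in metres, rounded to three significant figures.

About the centre-of-mass axis, I_cm = (1/12)ML² = (1/12)(0.47)(0.27)² = 0.0028552 kg m^2.
Parallel axis theorem: I = I_cm + Md², so Md² = 0.03463 − 0.0028552 = 0.031775 kg m^2.
d = √(0.031775 / 0.47) = 0.26001 m.

0.260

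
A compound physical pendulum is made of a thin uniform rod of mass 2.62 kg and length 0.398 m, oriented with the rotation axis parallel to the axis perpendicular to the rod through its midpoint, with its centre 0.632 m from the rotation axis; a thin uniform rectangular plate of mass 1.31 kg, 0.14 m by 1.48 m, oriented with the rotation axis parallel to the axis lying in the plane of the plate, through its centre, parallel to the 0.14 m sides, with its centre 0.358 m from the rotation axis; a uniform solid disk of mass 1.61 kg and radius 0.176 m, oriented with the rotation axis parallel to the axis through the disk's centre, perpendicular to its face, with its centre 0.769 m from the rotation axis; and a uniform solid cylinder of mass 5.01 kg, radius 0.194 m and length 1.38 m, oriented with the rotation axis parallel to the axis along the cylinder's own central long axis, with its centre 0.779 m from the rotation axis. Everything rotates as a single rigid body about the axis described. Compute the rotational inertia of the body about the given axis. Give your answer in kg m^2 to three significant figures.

5.60

Thin rod: I_cm = (1/12)ML² = (1/12)(2.62)(0.398)² = 0.034585 kg m^2; centre at d = 0.632 m, so I = I_cm + Md² gives I = 0.034585 + (2.62)(0.632)² = 1.0811 kg m^2.
Rectangular plate: I_cm = (1/12)Mb² = (1/12)(1.31)(1.48)² = 0.23912 kg m^2; centre at d = 0.358 m, so I = I_cm + Md² gives I = 0.23912 + (1.31)(0.358)² = 0.40701 kg m^2.
Solid disk: I_cm = (1/2)MR² = (1/2)(1.61)(0.176)² = 0.024936 kg m^2; centre at d = 0.769 m, so I = I_cm + Md² gives I = 0.024936 + (1.61)(0.769)² = 0.97703 kg m^2.
Solid cylinder: I_cm = (1/2)MR² = (1/2)(5.01)(0.194)² = 0.094278 kg m^2; centre at d = 0.779 m, so I = I_cm + Md² gives I = 0.094278 + (5.01)(0.779)² = 3.1346 kg m^2.
Total I = 1.0811 + 0.40701 + 0.97703 + 3.1346 = 5.5997 kg m^2.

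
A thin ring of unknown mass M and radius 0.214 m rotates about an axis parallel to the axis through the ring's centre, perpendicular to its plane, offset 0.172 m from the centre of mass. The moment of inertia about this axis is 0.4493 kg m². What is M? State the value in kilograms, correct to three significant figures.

I = I_cm + Md² = MR² + Md² = M·[1·(0.214)² + (0.172)²] = M·0.07538.
So M = 0.4493 / 0.07538 = 5.9605 kg.

5.96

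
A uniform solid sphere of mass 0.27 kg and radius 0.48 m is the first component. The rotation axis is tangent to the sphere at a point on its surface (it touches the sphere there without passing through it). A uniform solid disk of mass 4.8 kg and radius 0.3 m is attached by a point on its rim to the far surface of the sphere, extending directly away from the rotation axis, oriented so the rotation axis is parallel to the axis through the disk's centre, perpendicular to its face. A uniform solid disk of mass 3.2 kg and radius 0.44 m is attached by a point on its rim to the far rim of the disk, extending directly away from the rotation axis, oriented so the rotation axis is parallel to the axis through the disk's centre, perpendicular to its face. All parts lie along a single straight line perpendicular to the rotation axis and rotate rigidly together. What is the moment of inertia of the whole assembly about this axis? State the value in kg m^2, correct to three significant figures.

21.0

Solid sphere: I_cm = (2/5)MR² = (2/5)(0.27)(0.48)² = 0.024883 kg m^2; centre at d = 0.48 m, so I = I_cm + Md² gives I = 0.024883 + (0.27)(0.48)² = 0.087091 kg m^2.
Solid disk: I_cm = (1/2)MR² = (1/2)(4.8)(0.3)² = 0.216 kg m^2; centre at d = 0.48 + 0.48 + 0.3 = 1.26 m, so I = I_cm + Md² gives I = 0.216 + (4.8)(1.26)² = 7.8365 kg m^2.
Solid disk: I_cm = (1/2)MR² = (1/2)(3.2)(0.44)² = 0.30976 kg m^2; centre at d = 0.48 + 0.48 + 0.3 + 0.3 + 0.44 = 2 m, so I = I_cm + Md² gives I = 0.30976 + (3.2)(2)² = 13.11 kg m^2.
Total I = 0.087091 + 7.8365 + 13.11 = 21.033 kg m^2.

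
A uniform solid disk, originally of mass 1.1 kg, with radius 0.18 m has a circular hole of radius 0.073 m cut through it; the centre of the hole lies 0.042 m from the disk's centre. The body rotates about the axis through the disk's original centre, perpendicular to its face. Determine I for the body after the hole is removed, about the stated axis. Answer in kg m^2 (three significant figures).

Unpierced body about its centre: I₀ = (1/2)MR² = (1/2)(1.1)(0.18)² = 0.01782 kg m^2.
The removed disk has mass m = M·(r/R)² = (1.1)(0.073/0.18)² = 0.18092 kg (same uniform areal density).
Its moment of inertia about the rotation axis (parallel-axis theorem): I_hole = (1/2)mr² + md² = (1/2)(0.18092)(0.073)² + (0.18092)(0.042)² = 0.00080122 kg m^2.
Treating the hole as negative mass, I = I₀ − I_hole = 0.01782 − 0.00080122 = 0.017019 kg m^2.

0.0170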